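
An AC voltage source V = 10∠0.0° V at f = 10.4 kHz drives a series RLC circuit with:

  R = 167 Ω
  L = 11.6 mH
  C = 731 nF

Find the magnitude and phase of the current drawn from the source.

Step 1 — Angular frequency: ω = 2π·f = 2π·1.04e+04 = 6.535e+04 rad/s.
Step 2 — Component impedances:
  R: Z = R = 167 Ω
  L: Z = jωL = j·6.535e+04·0.0116 = 0 + j758 Ω
  C: Z = 1/(jωC) = -j/(ω·C) = 0 - j20.93 Ω
Step 3 — Series combination: Z_total = R + L + C = 167 + j737.1 Ω = 755.8∠77.2° Ω.
Step 4 — Source phasor: V = 10∠0.0° V = 10 V.
Step 5 — Ohm's law: I = V / Z_total = (10) / (167 + j737.1) = 0.002924 - j0.0129 A.
Step 6 — Convert to polar: |I| = 0.01323 A, ∠I = -77.2°.

I = 0.01323∠-77.2° A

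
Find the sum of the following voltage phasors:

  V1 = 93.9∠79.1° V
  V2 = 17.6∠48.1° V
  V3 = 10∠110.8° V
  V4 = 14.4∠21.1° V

Step 1 — Convert each phasor to rectangular form:
  V1 = 93.9·(cos(79.1°) + j·sin(79.1°)) = 17.76 + j92.21 V
  V2 = 17.6·(cos(48.1°) + j·sin(48.1°)) = 11.75 + j13.1 V
  V3 = 10·(cos(110.8°) + j·sin(110.8°)) = -3.551 + j9.348 V
  V4 = 14.4·(cos(21.1°) + j·sin(21.1°)) = 13.43 + j5.184 V
Step 2 — Sum components: V_total = 39.39 + j119.8 V.
Step 3 — Convert to polar: |V_total| = 126.1 V, ∠V_total = 71.8°.

V_total = 126.1∠71.8° V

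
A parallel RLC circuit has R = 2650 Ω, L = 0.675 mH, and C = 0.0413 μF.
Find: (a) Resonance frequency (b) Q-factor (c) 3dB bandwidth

Step 1 — Resonance: ω₀ = 1/√(LC) = 1/√(0.000675·4.13e-08) = 1.894e+05 rad/s.
Step 2 — f₀ = ω₀/(2π) = 3.014e+04 Hz.
Step 3 — Parallel Q: Q = R/(ω₀L) = 2650/(1.894e+05·0.000675) = 20.73.
Step 4 — Bandwidth: Δω = ω₀/Q = 9137 rad/s; BW = Δω/(2π) = 1454 Hz.

(a) f₀ = 3.014e+04 Hz  (b) Q = 20.73  (c) BW = 1454 Hz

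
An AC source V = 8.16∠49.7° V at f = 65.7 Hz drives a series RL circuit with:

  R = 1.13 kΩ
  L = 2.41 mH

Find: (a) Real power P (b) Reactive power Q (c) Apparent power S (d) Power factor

Step 1 — Angular frequency: ω = 2π·f = 2π·65.7 = 412.8 rad/s.
Step 2 — Component impedances:
  R: Z = R = 1130 Ω
  L: Z = jωL = j·412.8·0.00241 = 0 + j0.9949 Ω
Step 3 — Series combination: Z_total = R + L = 1130 + j0.9949 Ω = 1130∠0.1° Ω.
Step 4 — Source phasor: V = 8.16∠49.7° V = 5.278 + j6.223 V.
Step 5 — Current: I = V / Z = 0.004675 + j0.005503 A = 0.007221∠49.6° A.
Step 6 — Complex power: S = V·I* = 0.05893 + j5.188e-05 VA.
Step 7 — Real power: P = Re(S) = 0.05893 W.
Step 8 — Reactive power: Q = Im(S) = 5.188e-05 VAR.
Step 9 — Apparent power: |S| = 0.05893 VA.
Step 10 — Power factor: PF = P/|S| = 1 (lagging).

(a) P = 0.05893 W  (b) Q = 5.188e-05 VAR  (c) S = 0.05893 VA  (d) PF = 1 (lagging)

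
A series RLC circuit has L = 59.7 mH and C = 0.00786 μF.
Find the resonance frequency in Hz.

Step 1 — Resonance condition Im(Z)=0 gives ω₀ = 1/√(LC).
Step 2 — ω₀ = 1/√(0.0597·7.86e-09) = 4.616e+04 rad/s.
Step 3 — f₀ = ω₀/(2π) = 7347 Hz.

f₀ = 7347 Hz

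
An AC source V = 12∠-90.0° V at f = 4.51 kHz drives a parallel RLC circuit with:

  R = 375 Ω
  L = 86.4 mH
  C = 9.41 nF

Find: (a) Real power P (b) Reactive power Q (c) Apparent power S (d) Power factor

Step 1 — Angular frequency: ω = 2π·f = 2π·4510 = 2.834e+04 rad/s.
Step 2 — Component impedances:
  R: Z = R = 375 Ω
  L: Z = jωL = j·2.834e+04·0.0864 = 0 + j2448 Ω
  C: Z = 1/(jωC) = -j/(ω·C) = 0 - j3750 Ω
Step 3 — Parallel combination: 1/Z_total = 1/R + 1/L + 1/C; Z_total = 373.9 + j19.88 Ω = 374.5∠3.0° Ω.
Step 4 — Source phasor: V = 12∠-90.0° V = 0 - j12 V.
Step 5 — Current: I = V / Z = -0.001701 - j0.032 A = 0.03205∠-93.0° A.
Step 6 — Complex power: S = V·I* = 0.384 + j0.02042 VA.
Step 7 — Real power: P = Re(S) = 0.384 W.
Step 8 — Reactive power: Q = Im(S) = 0.02042 VAR.
Step 9 — Apparent power: |S| = 0.3845 VA.
Step 10 — Power factor: PF = P/|S| = 0.9986 (lagging).

(a) P = 0.384 W  (b) Q = 0.02042 VAR  (c) S = 0.3845 VA  (d) PF = 0.9986 (lagging)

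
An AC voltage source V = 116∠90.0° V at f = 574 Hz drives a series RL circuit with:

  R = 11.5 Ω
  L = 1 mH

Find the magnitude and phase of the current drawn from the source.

Step 1 — Angular frequency: ω = 2π·f = 2π·574 = 3607 rad/s.
Step 2 — Component impedances:
  R: Z = R = 11.5 Ω
  L: Z = jωL = j·3607·0.001 = 0 + j3.607 Ω
Step 3 — Series combination: Z_total = R + L = 11.5 + j3.607 Ω = 12.05∠17.4° Ω.
Step 4 — Source phasor: V = 116∠90.0° V = 0 + j116 V.
Step 5 — Ohm's law: I = V / Z_total = (0 + j116) / (11.5 + j3.607) = 2.88 + j9.184 A.
Step 6 — Convert to polar: |I| = 9.625 A, ∠I = 72.6°.

I = 9.625∠72.6° A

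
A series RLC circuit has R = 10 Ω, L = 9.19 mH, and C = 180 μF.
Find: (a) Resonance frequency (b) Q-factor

Step 1 — Resonance condition Im(Z)=0 gives ω₀ = 1/√(LC).
Step 2 — ω₀ = 1/√(0.00919·0.00018) = 777.5 rad/s.
Step 3 — f₀ = ω₀/(2π) = 123.7 Hz.
Step 4 — Series Q: Q = ω₀L/R = 777.5·0.00919/10 = 0.7145.

(a) f₀ = 123.7 Hz  (b) Q = 0.7145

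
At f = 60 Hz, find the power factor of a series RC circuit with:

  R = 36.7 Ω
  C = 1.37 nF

Step 1 — Angular frequency: ω = 2π·f = 2π·60 = 377 rad/s.
Step 2 — Component impedances:
  R: Z = R = 36.7 Ω
  C: Z = 1/(jωC) = -j/(ω·C) = 0 - j1.936e+06 Ω
Step 3 — Series combination: Z_total = R + C = 36.7 - j1.936e+06 Ω = 1.936e+06∠-90.0° Ω.
Step 4 — Power factor: PF = cos(φ) = Re(Z)/|Z| = 36.7/1.9362e+06 = 1.895e-05.
Step 5 — Type: Im(Z) = -1.936e+06 ⇒ leading (phase φ = -90.0°).

PF = 1.895e-05 (leading, φ = -90.0°)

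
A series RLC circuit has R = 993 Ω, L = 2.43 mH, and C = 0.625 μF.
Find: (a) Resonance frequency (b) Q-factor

Step 1 — Resonance condition Im(Z)=0 gives ω₀ = 1/√(LC).
Step 2 — ω₀ = 1/√(0.00243·6.25e-07) = 2.566e+04 rad/s.
Step 3 — f₀ = ω₀/(2π) = 4084 Hz.
Step 4 — Series Q: Q = ω₀L/R = 2.566e+04·0.00243/993 = 0.06279.

(a) f₀ = 4084 Hz  (b) Q = 0.06279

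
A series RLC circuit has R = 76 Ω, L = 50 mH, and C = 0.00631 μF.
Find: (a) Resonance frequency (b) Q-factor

Step 1 — Resonance condition Im(Z)=0 gives ω₀ = 1/√(LC).
Step 2 — ω₀ = 1/√(0.05·6.31e-09) = 5.63e+04 rad/s.
Step 3 — f₀ = ω₀/(2π) = 8960 Hz.
Step 4 — Series Q: Q = ω₀L/R = 5.63e+04·0.05/76 = 37.04.

(a) f₀ = 8960 Hz  (b) Q = 37.04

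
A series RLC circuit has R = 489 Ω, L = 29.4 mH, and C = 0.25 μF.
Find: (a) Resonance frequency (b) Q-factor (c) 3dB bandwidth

Step 1 — Resonance: ω₀ = 1/√(LC) = 1/√(0.0294·2.5e-07) = 1.166e+04 rad/s.
Step 2 — f₀ = ω₀/(2π) = 1856 Hz.
Step 3 — Series Q: Q = ω₀L/R = 1.166e+04·0.0294/489 = 0.7013.
Step 4 — Bandwidth: Δω = ω₀/Q = 1.663e+04 rad/s; BW = Δω/(2π) = 2647 Hz.

(a) f₀ = 1856 Hz  (b) Q = 0.7013  (c) BW = 2647 Hz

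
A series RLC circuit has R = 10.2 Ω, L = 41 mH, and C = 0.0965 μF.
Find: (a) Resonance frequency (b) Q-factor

Step 1 — Resonance condition Im(Z)=0 gives ω₀ = 1/√(LC).
Step 2 — ω₀ = 1/√(0.041·9.65e-08) = 1.59e+04 rad/s.
Step 3 — f₀ = ω₀/(2π) = 2530 Hz.
Step 4 — Series Q: Q = ω₀L/R = 1.59e+04·0.041/10.2 = 63.9.

(a) f₀ = 2530 Hz  (b) Q = 63.9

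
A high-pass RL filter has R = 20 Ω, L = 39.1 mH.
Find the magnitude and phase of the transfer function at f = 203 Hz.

Step 1 — Angular frequency: ω = 2π·203 = 1275 rad/s.
Step 2 — Transfer function: H(jω) = jωL/(R + jωL).
Step 3 — Numerator jωL = j·49.87; denominator R + jωL = 20 + j49.87.
Step 4 — H = 0.8615 + j0.3455.
Step 5 — Magnitude: |H| = 0.9281 (-0.6 dB); phase: φ = 21.9°.

|H| = 0.9281 (-0.6 dB), φ = 21.9°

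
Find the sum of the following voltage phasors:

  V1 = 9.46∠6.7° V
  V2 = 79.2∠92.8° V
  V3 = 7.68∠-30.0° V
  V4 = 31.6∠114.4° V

Step 1 — Convert each phasor to rectangular form:
  V1 = 9.46·(cos(6.7°) + j·sin(6.7°)) = 9.395 + j1.104 V
  V2 = 79.2·(cos(92.8°) + j·sin(92.8°)) = -3.869 + j79.11 V
  V3 = 7.68·(cos(-30.0°) + j·sin(-30.0°)) = 6.651 - j3.84 V
  V4 = 31.6·(cos(114.4°) + j·sin(114.4°)) = -13.05 + j28.78 V
Step 2 — Sum components: V_total = -0.8765 + j105.1 V.
Step 3 — Convert to polar: |V_total| = 105.2 V, ∠V_total = 90.5°.

V_total = 105.2∠90.5° V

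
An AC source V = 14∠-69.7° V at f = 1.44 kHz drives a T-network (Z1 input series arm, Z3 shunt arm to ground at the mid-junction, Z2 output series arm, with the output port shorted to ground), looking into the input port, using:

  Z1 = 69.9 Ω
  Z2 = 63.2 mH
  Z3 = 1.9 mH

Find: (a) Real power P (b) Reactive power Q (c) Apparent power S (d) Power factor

Step 1 — Angular frequency: ω = 2π·f = 2π·1440 = 9048 rad/s.
Step 2 — Component impedances:
  Z1: Z = R = 69.9 Ω
  Z2: Z = jωL = j·9048·0.0632 = 0 + j571.8 Ω
  Z3: Z = jωL = j·9048·0.0019 = 0 + j17.19 Ω
Step 3 — With the output port shorted to ground, the output series arm Z2 runs from the junction to ground; the shunt arm Z3 also runs from the junction to ground. They appear in parallel: Z3 || Z2 = 0 + j16.69 Ω.
Step 4 — Series with input arm Z1: Z_in = Z1 + (Z3 || Z2) = 69.9 + j16.69 Ω = 71.86∠13.4° Ω.
Step 5 — Source phasor: V = 14∠-69.7° V = 4.857 - j13.13 V.
Step 6 — Current: I = V / Z = 0.02331 - j0.1934 A = 0.1948∠-83.1° A.
Step 7 — Complex power: S = V·I* = 2.653 + j0.6334 VA.
Step 8 — Real power: P = Re(S) = 2.653 W.
Step 9 — Reactive power: Q = Im(S) = 0.6334 VAR.
Step 10 — Apparent power: |S| = 2.727 VA.
Step 11 — Power factor: PF = P/|S| = 0.9727 (lagging).

(a) P = 2.653 W  (b) Q = 0.6334 VAR  (c) S = 2.727 VA  (d) PF = 0.9727 (lagging)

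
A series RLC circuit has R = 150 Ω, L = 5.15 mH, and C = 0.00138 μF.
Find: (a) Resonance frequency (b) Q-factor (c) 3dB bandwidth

Step 1 — Resonance: ω₀ = 1/√(LC) = 1/√(0.00515·1.38e-09) = 3.751e+05 rad/s.
Step 2 — f₀ = ω₀/(2π) = 5.97e+04 Hz.
Step 3 — Series Q: Q = ω₀L/R = 3.751e+05·0.00515/150 = 12.88.
Step 4 — Bandwidth: Δω = ω₀/Q = 2.913e+04 rad/s; BW = Δω/(2π) = 4636 Hz.

(a) f₀ = 5.97e+04 Hz  (b) Q = 12.88  (c) BW = 4636 Hz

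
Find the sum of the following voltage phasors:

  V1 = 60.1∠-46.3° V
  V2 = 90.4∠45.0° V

Step 1 — Convert each phasor to rectangular form:
  V1 = 60.1·(cos(-46.3°) + j·sin(-46.3°)) = 41.52 - j43.45 V
  V2 = 90.4·(cos(45.0°) + j·sin(45.0°)) = 63.92 + j63.92 V
Step 2 — Sum components: V_total = 105.4 + j20.47 V.
Step 3 — Convert to polar: |V_total| = 107.4 V, ∠V_total = 11.0°.

V_total = 107.4∠11.0° V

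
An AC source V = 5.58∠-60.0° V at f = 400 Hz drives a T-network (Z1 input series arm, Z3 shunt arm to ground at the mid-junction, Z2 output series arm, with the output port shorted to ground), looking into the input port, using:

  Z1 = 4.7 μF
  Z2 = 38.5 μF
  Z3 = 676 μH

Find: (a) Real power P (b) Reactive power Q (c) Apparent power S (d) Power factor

Step 1 — Angular frequency: ω = 2π·f = 2π·400 = 2513 rad/s.
Step 2 — Component impedances:
  Z1: Z = 1/(jωC) = -j/(ω·C) = 0 - j84.66 Ω
  Z2: Z = 1/(jωC) = -j/(ω·C) = 0 - j10.33 Ω
  Z3: Z = jωL = j·2513·0.000676 = 0 + j1.699 Ω
Step 3 — With the output port shorted to ground, the output series arm Z2 runs from the junction to ground; the shunt arm Z3 also runs from the junction to ground. They appear in parallel: Z3 || Z2 = 0 + j2.033 Ω.
Step 4 — Series with input arm Z1: Z_in = Z1 + (Z3 || Z2) = 0 - j82.62 Ω = 82.62∠-90.0° Ω.
Step 5 — Source phasor: V = 5.58∠-60.0° V = 2.79 - j4.832 V.
Step 6 — Current: I = V / Z = 0.05849 + j0.03377 A = 0.06754∠30.0° A.
Step 7 — Complex power: S = V·I* = 0 - j0.3768 VA.
Step 8 — Real power: P = Re(S) = 0 W.
Step 9 — Reactive power: Q = Im(S) = -0.3768 VAR.
Step 10 — Apparent power: |S| = 0.3768 VA.
Step 11 — Power factor: PF = P/|S| = 0 (leading).

(a) P = 0 W  (b) Q = -0.3768 VAR  (c) S = 0.3768 VA  (d) PF = 0 (leading)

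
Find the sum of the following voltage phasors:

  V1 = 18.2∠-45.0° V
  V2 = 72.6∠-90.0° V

Step 1 — Convert each phasor to rectangular form:
  V1 = 18.2·(cos(-45.0°) + j·sin(-45.0°)) = 12.87 - j12.87 V
  V2 = 72.6·(cos(-90.0°) + j·sin(-90.0°)) = 0 - j72.6 V
Step 2 — Sum components: V_total = 12.87 - j85.47 V.
Step 3 — Convert to polar: |V_total| = 86.43 V, ∠V_total = -81.4°.

V_total = 86.43∠-81.4° V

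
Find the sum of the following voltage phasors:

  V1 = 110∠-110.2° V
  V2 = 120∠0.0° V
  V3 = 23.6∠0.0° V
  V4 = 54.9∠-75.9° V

Step 1 — Convert each phasor to rectangular form:
  V1 = 110·(cos(-110.2°) + j·sin(-110.2°)) = -37.98 - j103.2 V
  V2 = 120·(cos(0.0°) + j·sin(0.0°)) = 120 V
  V3 = 23.6·(cos(0.0°) + j·sin(0.0°)) = 23.6 V
  V4 = 54.9·(cos(-75.9°) + j·sin(-75.9°)) = 13.37 - j53.25 V
Step 2 — Sum components: V_total = 119 - j156.5 V.
Step 3 — Convert to polar: |V_total| = 196.6 V, ∠V_total = -52.7°.

V_total = 196.6∠-52.7° V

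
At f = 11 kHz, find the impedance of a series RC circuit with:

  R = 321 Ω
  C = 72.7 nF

Step 1 — Angular frequency: ω = 2π·f = 2π·1.1e+04 = 6.912e+04 rad/s.
Step 2 — Component impedances:
  R: Z = R = 321 Ω
  C: Z = 1/(jωC) = -j/(ω·C) = 0 - j199 Ω
Step 3 — Series combination: Z_total = R + C = 321 - j199 Ω = 377.7∠-31.8° Ω.

Z = 321 - j199 Ω = 377.7∠-31.8° Ω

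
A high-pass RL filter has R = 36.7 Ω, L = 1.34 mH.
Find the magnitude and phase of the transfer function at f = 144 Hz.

Step 1 — Angular frequency: ω = 2π·144 = 904.8 rad/s.
Step 2 — Transfer function: H(jω) = jωL/(R + jωL).
Step 3 — Numerator jωL = j·1.212; denominator R + jωL = 36.7 + j1.212.
Step 4 — H = 0.00109 + j0.033.
Step 5 — Magnitude: |H| = 0.03302 (-29.6 dB); phase: φ = 88.1°.

|H| = 0.03302 (-29.6 dB), φ = 88.1°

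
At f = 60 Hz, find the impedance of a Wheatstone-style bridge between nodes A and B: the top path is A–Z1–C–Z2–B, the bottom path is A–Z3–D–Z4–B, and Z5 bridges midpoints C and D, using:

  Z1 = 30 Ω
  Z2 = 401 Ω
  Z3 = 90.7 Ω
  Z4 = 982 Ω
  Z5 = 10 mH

Step 1 — Angular frequency: ω = 2π·f = 2π·60 = 377 rad/s.
Step 2 — Component impedances:
  Z1: Z = R = 30 Ω
  Z2: Z = R = 401 Ω
  Z3: Z = R = 90.7 Ω
  Z4: Z = R = 982 Ω
  Z5: Z = jωL = j·377·0.01 = 0 + j3.77 Ω
Step 3 — Bridge requires nodal analysis (the Z5 bridge couples midpoints C and D, so the two paths cannot be reduced to a simple series/parallel combination). Setting node B to ground and injecting 1 A at node A, the 3-node admittance system at A, C, D solves to V_A = Z_AB = 307.3 + j0.006454 Ω = 307.3∠0.0° Ω.

Z = 307.3 + j0.006454 Ω = 307.3∠0.0° Ω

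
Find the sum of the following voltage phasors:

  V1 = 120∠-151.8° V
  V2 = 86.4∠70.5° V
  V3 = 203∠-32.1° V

Step 1 — Convert each phasor to rectangular form:
  V1 = 120·(cos(-151.8°) + j·sin(-151.8°)) = -105.8 - j56.71 V
  V2 = 86.4·(cos(70.5°) + j·sin(70.5°)) = 28.84 + j81.44 V
  V3 = 203·(cos(-32.1°) + j·sin(-32.1°)) = 172 - j107.9 V
Step 2 — Sum components: V_total = 95.05 - j83.14 V.
Step 3 — Convert to polar: |V_total| = 126.3 V, ∠V_total = -41.2°.

V_total = 126.3∠-41.2° V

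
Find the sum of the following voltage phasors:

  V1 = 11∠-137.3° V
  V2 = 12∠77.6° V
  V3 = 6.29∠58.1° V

Step 1 — Convert each phasor to rectangular form:
  V1 = 11·(cos(-137.3°) + j·sin(-137.3°)) = -8.084 - j7.46 V
  V2 = 12·(cos(77.6°) + j·sin(77.6°)) = 2.577 + j11.72 V
  V3 = 6.29·(cos(58.1°) + j·sin(58.1°)) = 3.324 + j5.34 V
Step 2 — Sum components: V_total = -2.183 + j9.6 V.
Step 3 — Convert to polar: |V_total| = 9.845 V, ∠V_total = 102.8°.

V_total = 9.845∠102.8° V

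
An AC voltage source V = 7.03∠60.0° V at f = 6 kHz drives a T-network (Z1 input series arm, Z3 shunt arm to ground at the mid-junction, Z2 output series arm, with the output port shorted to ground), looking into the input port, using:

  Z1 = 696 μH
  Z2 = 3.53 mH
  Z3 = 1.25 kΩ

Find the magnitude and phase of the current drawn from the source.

Step 1 — Angular frequency: ω = 2π·f = 2π·6000 = 3.77e+04 rad/s.
Step 2 — Component impedances:
  Z1: Z = jωL = j·3.77e+04·0.000696 = 0 + j26.24 Ω
  Z2: Z = jωL = j·3.77e+04·0.00353 = 0 + j133.1 Ω
  Z3: Z = R = 1250 Ω
Step 3 — With the output port shorted to ground, the output series arm Z2 runs from the junction to ground; the shunt arm Z3 also runs from the junction to ground. They appear in parallel: Z3 || Z2 = 14.01 + j131.6 Ω.
Step 4 — Series with input arm Z1: Z_in = Z1 + (Z3 || Z2) = 14.01 + j157.8 Ω = 158.4∠84.9° Ω.
Step 5 — Source phasor: V = 7.03∠60.0° V = 3.515 + j6.088 V.
Step 6 — Ohm's law: I = V / Z_total = (3.515 + j6.088) / (14.01 + j157.8) = 0.04024 - j0.0187 A.
Step 7 — Convert to polar: |I| = 0.04437 A, ∠I = -24.9°.

I = 0.04437∠-24.9° A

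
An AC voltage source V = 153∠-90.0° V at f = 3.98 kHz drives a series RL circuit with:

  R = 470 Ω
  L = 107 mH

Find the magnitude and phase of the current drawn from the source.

Step 1 — Angular frequency: ω = 2π·f = 2π·3980 = 2.501e+04 rad/s.
Step 2 — Component impedances:
  R: Z = R = 470 Ω
  L: Z = jωL = j·2.501e+04·0.107 = 0 + j2676 Ω
Step 3 — Series combination: Z_total = R + L = 470 + j2676 Ω = 2717∠80.0° Ω.
Step 4 — Source phasor: V = 153∠-90.0° V = 0 - j153 V.
Step 5 — Ohm's law: I = V / Z_total = (0 - j153) / (470 + j2676) = -0.05547 - j0.009743 A.
Step 6 — Convert to polar: |I| = 0.05632 A, ∠I = -170.0°.

I = 0.05632∠-170.0° A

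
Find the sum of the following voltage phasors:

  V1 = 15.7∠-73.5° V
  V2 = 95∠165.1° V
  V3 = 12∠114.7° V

Step 1 — Convert each phasor to rectangular form:
  V1 = 15.7·(cos(-73.5°) + j·sin(-73.5°)) = 4.459 - j15.05 V
  V2 = 95·(cos(165.1°) + j·sin(165.1°)) = -91.81 + j24.43 V
  V3 = 12·(cos(114.7°) + j·sin(114.7°)) = -5.014 + j10.9 V
Step 2 — Sum components: V_total = -92.36 + j20.28 V.
Step 3 — Convert to polar: |V_total| = 94.56 V, ∠V_total = 167.6°.

V_total = 94.56∠167.6° V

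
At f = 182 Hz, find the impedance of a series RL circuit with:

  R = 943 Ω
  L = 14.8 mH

Step 1 — Angular frequency: ω = 2π·f = 2π·182 = 1144 rad/s.
Step 2 — Component impedances:
  R: Z = R = 943 Ω
  L: Z = jωL = j·1144·0.0148 = 0 + j16.92 Ω
Step 3 — Series combination: Z_total = R + L = 943 + j16.92 Ω = 943.2∠1.0° Ω.

Z = 943 + j16.92 Ω = 943.2∠1.0° Ω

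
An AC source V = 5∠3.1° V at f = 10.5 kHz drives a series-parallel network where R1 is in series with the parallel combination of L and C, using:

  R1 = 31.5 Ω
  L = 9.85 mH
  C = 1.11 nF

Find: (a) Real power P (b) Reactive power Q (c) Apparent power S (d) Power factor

Step 1 — Angular frequency: ω = 2π·f = 2π·1.05e+04 = 6.597e+04 rad/s.
Step 2 — Component impedances:
  R1: Z = R = 31.5 Ω
  L: Z = jωL = j·6.597e+04·0.00985 = 0 + j649.8 Ω
  C: Z = 1/(jωC) = -j/(ω·C) = 0 - j1.366e+04 Ω
Step 3 — Parallel branch: L || C = 1/(1/L + 1/C) = 0 + j682.3 Ω.
Step 4 — Series with R1: Z_total = R1 + (L || C) = 31.5 + j682.3 Ω = 683∠87.4° Ω.
Step 5 — Source phasor: V = 5∠3.1° V = 4.993 + j0.2704 V.
Step 6 — Current: I = V / Z = 0.0007326 - j0.007284 A = 0.00732∠-84.3° A.
Step 7 — Complex power: S = V·I* = 0.001688 + j0.03656 VA.
Step 8 — Real power: P = Re(S) = 0.001688 W.
Step 9 — Reactive power: Q = Im(S) = 0.03656 VAR.
Step 10 — Apparent power: |S| = 0.0366 VA.
Step 11 — Power factor: PF = P/|S| = 0.04612 (lagging).

(a) P = 0.001688 W  (b) Q = 0.03656 VAR  (c) S = 0.0366 VA  (d) PF = 0.04612 (lagging)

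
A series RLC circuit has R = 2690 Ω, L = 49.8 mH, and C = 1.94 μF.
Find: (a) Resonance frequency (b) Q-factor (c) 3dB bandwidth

Step 1 — Resonance condition Im(Z)=0 gives ω₀ = 1/√(LC).
Step 2 — ω₀ = 1/√(0.0498·1.94e-06) = 3217 rad/s.
Step 3 — f₀ = ω₀/(2π) = 512 Hz.
Step 4 — Series Q: Q = ω₀L/R = 3217·0.0498/2690 = 0.05956.
Step 5 — 3dB bandwidth: Δω = ω₀/Q = 5.402e+04 rad/s; BW = Δω/(2π) = 8597 Hz.

(a) f₀ = 512 Hz  (b) Q = 0.05956  (c) BW = 8597 Hz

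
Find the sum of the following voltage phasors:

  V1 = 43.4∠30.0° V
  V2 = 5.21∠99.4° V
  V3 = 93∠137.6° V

Step 1 — Convert each phasor to rectangular form:
  V1 = 43.4·(cos(30.0°) + j·sin(30.0°)) = 37.59 + j21.7 V
  V2 = 5.21·(cos(99.4°) + j·sin(99.4°)) = -0.8509 + j5.14 V
  V3 = 93·(cos(137.6°) + j·sin(137.6°)) = -68.68 + j62.71 V
Step 2 — Sum components: V_total = -31.94 + j89.55 V.
Step 3 — Convert to polar: |V_total| = 95.08 V, ∠V_total = 109.6°.

V_total = 95.08∠109.6° V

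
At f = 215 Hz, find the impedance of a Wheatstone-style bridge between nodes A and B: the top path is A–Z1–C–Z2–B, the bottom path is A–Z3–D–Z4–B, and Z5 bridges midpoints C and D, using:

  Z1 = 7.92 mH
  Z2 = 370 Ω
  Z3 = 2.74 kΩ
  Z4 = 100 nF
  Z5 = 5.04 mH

Step 1 — Angular frequency: ω = 2π·f = 2π·215 = 1351 rad/s.
Step 2 — Component impedances:
  Z1: Z = jωL = j·1351·0.00792 = 0 + j10.7 Ω
  Z2: Z = R = 370 Ω
  Z3: Z = R = 2740 Ω
  Z4: Z = 1/(jωC) = -j/(ω·C) = 0 - j7403 Ω
  Z5: Z = jωL = j·1351·0.00504 = 0 + j6.808 Ω
Step 3 — Bridge requires nodal analysis (the Z5 bridge couples midpoints C and D, so the two paths cannot be reduced to a simple series/parallel combination). Setting node B to ground and injecting 1 A at node A, the 3-node admittance system at A, C, D solves to V_A = Z_AB = 369.1 - j7.763 Ω = 369.2∠-1.2° Ω.

Z = 369.1 - j7.763 Ω = 369.2∠-1.2° Ω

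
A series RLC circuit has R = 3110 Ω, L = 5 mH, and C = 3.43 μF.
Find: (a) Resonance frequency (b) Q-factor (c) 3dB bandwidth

Step 1 — Resonance condition Im(Z)=0 gives ω₀ = 1/√(LC).
Step 2 — ω₀ = 1/√(0.005·3.43e-06) = 7636 rad/s.
Step 3 — f₀ = ω₀/(2π) = 1215 Hz.
Step 4 — Series Q: Q = ω₀L/R = 7636·0.005/3110 = 0.01228.
Step 5 — 3dB bandwidth: Δω = ω₀/Q = 6.22e+05 rad/s; BW = Δω/(2π) = 9.899e+04 Hz.

(a) f₀ = 1215 Hz  (b) Q = 0.01228  (c) BW = 9.899e+04 Hz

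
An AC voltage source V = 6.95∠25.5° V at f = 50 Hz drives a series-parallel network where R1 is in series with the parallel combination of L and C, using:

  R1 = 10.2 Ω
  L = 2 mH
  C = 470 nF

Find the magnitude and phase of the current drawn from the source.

Step 1 — Angular frequency: ω = 2π·f = 2π·50 = 314.2 rad/s.
Step 2 — Component impedances:
  R1: Z = R = 10.2 Ω
  L: Z = jωL = j·314.2·0.002 = 0 + j0.6283 Ω
  C: Z = 1/(jωC) = -j/(ω·C) = 0 - j6773 Ω
Step 3 — Parallel branch: L || C = 1/(1/L + 1/C) = 0 + j0.6284 Ω.
Step 4 — Series with R1: Z_total = R1 + (L || C) = 10.2 + j0.6284 Ω = 10.22∠3.5° Ω.
Step 5 — Source phasor: V = 6.95∠25.5° V = 6.273 + j2.992 V.
Step 6 — Ohm's law: I = V / Z_total = (6.273 + j2.992) / (10.2 + j0.6284) = 0.6307 + j0.2545 A.
Step 7 — Convert to polar: |I| = 0.6801 A, ∠I = 22.0°.

I = 0.6801∠22.0° A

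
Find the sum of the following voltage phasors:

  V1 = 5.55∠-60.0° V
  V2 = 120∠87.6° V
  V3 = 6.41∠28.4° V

Step 1 — Convert each phasor to rectangular form:
  V1 = 5.55·(cos(-60.0°) + j·sin(-60.0°)) = 2.775 - j4.806 V
  V2 = 120·(cos(87.6°) + j·sin(87.6°)) = 5.025 + j119.9 V
  V3 = 6.41·(cos(28.4°) + j·sin(28.4°)) = 5.639 + j3.049 V
Step 2 — Sum components: V_total = 13.44 + j118.1 V.
Step 3 — Convert to polar: |V_total| = 118.9 V, ∠V_total = 83.5°.

V_total = 118.9∠83.5° V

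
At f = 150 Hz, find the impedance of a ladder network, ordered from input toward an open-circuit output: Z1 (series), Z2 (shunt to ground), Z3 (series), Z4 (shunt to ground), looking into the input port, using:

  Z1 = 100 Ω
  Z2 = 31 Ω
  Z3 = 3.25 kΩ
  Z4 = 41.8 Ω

Step 1 — Angular frequency: ω = 2π·f = 2π·150 = 942.5 rad/s.
Step 2 — Component impedances:
  Z1: Z = R = 100 Ω
  Z2: Z = R = 31 Ω
  Z3: Z = R = 3250 Ω
  Z4: Z = R = 41.8 Ω
Step 3 — Ladder network (open output): work backward from the far end, alternating series and parallel combinations. Z_in = 130.7 Ω = 130.7∠0.0° Ω.

Z = 130.7 Ω = 130.7∠0.0° Ω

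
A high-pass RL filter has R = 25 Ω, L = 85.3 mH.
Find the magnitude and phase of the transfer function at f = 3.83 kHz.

Step 1 — Angular frequency: ω = 2π·3830 = 2.406e+04 rad/s.
Step 2 — Transfer function: H(jω) = jωL/(R + jωL).
Step 3 — Numerator jωL = j·2053; denominator R + jωL = 25 + j2053.
Step 4 — H = 0.9999 + j0.01218.
Step 5 — Magnitude: |H| = 0.9999 (-0.0 dB); phase: φ = 0.7°.

|H| = 0.9999 (-0.0 dB), φ = 0.7°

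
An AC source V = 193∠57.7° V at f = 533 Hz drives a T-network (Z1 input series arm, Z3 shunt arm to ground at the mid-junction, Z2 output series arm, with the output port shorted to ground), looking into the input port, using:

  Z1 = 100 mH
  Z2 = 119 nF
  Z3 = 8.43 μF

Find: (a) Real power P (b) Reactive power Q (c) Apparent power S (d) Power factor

Step 1 — Angular frequency: ω = 2π·f = 2π·533 = 3349 rad/s.
Step 2 — Component impedances:
  Z1: Z = jωL = j·3349·0.1 = 0 + j334.9 Ω
  Z2: Z = 1/(jωC) = -j/(ω·C) = 0 - j2509 Ω
  Z3: Z = 1/(jωC) = -j/(ω·C) = 0 - j35.42 Ω
Step 3 — With the output port shorted to ground, the output series arm Z2 runs from the junction to ground; the shunt arm Z3 also runs from the junction to ground. They appear in parallel: Z3 || Z2 = 0 - j34.93 Ω.
Step 4 — Series with input arm Z1: Z_in = Z1 + (Z3 || Z2) = 0 + j300 Ω = 300∠90.0° Ω.
Step 5 — Source phasor: V = 193∠57.7° V = 103.1 + j163.1 V.
Step 6 — Current: I = V / Z = 0.5438 - j0.3438 A = 0.6434∠-32.3° A.
Step 7 — Complex power: S = V·I* = 0 + j124.2 VA.
Step 8 — Real power: P = Re(S) = 0 W.
Step 9 — Reactive power: Q = Im(S) = 124.2 VAR.
Step 10 — Apparent power: |S| = 124.2 VA.
Step 11 — Power factor: PF = P/|S| = 0 (lagging).

(a) P = 0 W  (b) Q = 124.2 VAR  (c) S = 124.2 VA  (d) PF = 0 (lagging)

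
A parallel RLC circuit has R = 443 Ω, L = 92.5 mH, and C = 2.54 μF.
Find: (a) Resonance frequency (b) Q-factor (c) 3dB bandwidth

Step 1 — Resonance: ω₀ = 1/√(LC) = 1/√(0.0925·2.54e-06) = 2063 rad/s.
Step 2 — f₀ = ω₀/(2π) = 328.3 Hz.
Step 3 — Parallel Q: Q = R/(ω₀L) = 443/(2063·0.0925) = 2.321.
Step 4 — Bandwidth: Δω = ω₀/Q = 888.7 rad/s; BW = Δω/(2π) = 141.4 Hz.

(a) f₀ = 328.3 Hz  (b) Q = 2.321  (c) BW = 141.4 Hz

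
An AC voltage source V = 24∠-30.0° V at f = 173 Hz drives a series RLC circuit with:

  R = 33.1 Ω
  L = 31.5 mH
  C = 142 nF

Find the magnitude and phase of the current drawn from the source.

Step 1 — Angular frequency: ω = 2π·f = 2π·173 = 1087 rad/s.
Step 2 — Component impedances:
  R: Z = R = 33.1 Ω
  L: Z = jωL = j·1087·0.0315 = 0 + j34.24 Ω
  C: Z = 1/(jωC) = -j/(ω·C) = 0 - j6479 Ω
Step 3 — Series combination: Z_total = R + L + C = 33.1 - j6444 Ω = 6445∠-89.7° Ω.
Step 4 — Source phasor: V = 24∠-30.0° V = 20.78 - j12 V.
Step 5 — Ohm's law: I = V / Z_total = (20.78 - j12) / (33.1 - j6444) = 0.001879 + j0.003216 A.
Step 6 — Convert to polar: |I| = 0.003724 A, ∠I = 59.7°.

I = 0.003724∠59.7° A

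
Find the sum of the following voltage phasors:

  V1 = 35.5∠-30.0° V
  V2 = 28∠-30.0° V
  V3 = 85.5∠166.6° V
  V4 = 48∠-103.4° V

Step 1 — Convert each phasor to rectangular form:
  V1 = 35.5·(cos(-30.0°) + j·sin(-30.0°)) = 30.74 - j17.75 V
  V2 = 28·(cos(-30.0°) + j·sin(-30.0°)) = 24.25 - j14 V
  V3 = 85.5·(cos(166.6°) + j·sin(166.6°)) = -83.17 + j19.81 V
  V4 = 48·(cos(-103.4°) + j·sin(-103.4°)) = -11.12 - j46.69 V
Step 2 — Sum components: V_total = -39.3 - j58.63 V.
Step 3 — Convert to polar: |V_total| = 70.58 V, ∠V_total = -123.8°.

V_total = 70.58∠-123.8° V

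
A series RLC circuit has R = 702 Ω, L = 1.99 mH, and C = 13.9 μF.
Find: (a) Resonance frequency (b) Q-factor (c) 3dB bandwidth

Step 1 — Resonance condition Im(Z)=0 gives ω₀ = 1/√(LC).
Step 2 — ω₀ = 1/√(0.00199·1.39e-05) = 6013 rad/s.
Step 3 — f₀ = ω₀/(2π) = 956.9 Hz.
Step 4 — Series Q: Q = ω₀L/R = 6013·0.00199/702 = 0.01704.
Step 5 — 3dB bandwidth: Δω = ω₀/Q = 3.528e+05 rad/s; BW = Δω/(2π) = 5.614e+04 Hz.

(a) f₀ = 956.9 Hz  (b) Q = 0.01704  (c) BW = 5.614e+04 Hz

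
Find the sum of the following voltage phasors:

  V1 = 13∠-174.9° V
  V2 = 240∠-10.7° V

Step 1 — Convert each phasor to rectangular form:
  V1 = 13·(cos(-174.9°) + j·sin(-174.9°)) = -12.95 - j1.156 V
  V2 = 240·(cos(-10.7°) + j·sin(-10.7°)) = 235.8 - j44.56 V
Step 2 — Sum components: V_total = 222.9 - j45.72 V.
Step 3 — Convert to polar: |V_total| = 227.5 V, ∠V_total = -11.6°.

V_total = 227.5∠-11.6° V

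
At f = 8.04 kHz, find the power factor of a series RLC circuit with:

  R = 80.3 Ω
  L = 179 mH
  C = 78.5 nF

Step 1 — Angular frequency: ω = 2π·f = 2π·8040 = 5.052e+04 rad/s.
Step 2 — Component impedances:
  R: Z = R = 80.3 Ω
  L: Z = jωL = j·5.052e+04·0.179 = 0 + j9043 Ω
  C: Z = 1/(jωC) = -j/(ω·C) = 0 - j252.2 Ω
Step 3 — Series combination: Z_total = R + L + C = 80.3 + j8790 Ω = 8791∠89.5° Ω.
Step 4 — Power factor: PF = cos(φ) = Re(Z)/|Z| = 80.3/8790.7 = 0.009135.
Step 5 — Type: Im(Z) = 8790 ⇒ lagging (phase φ = 89.5°).

PF = 0.009135 (lagging, φ = 89.5°)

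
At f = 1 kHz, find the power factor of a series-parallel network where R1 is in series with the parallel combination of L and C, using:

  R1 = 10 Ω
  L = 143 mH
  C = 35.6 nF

Step 1 — Angular frequency: ω = 2π·f = 2π·1000 = 6283 rad/s.
Step 2 — Component impedances:
  R1: Z = R = 10 Ω
  L: Z = jωL = j·6283·0.143 = 0 + j898.5 Ω
  C: Z = 1/(jωC) = -j/(ω·C) = 0 - j4471 Ω
Step 3 — Parallel branch: L || C = 1/(1/L + 1/C) = 0 + j1124 Ω.
Step 4 — Series with R1: Z_total = R1 + (L || C) = 10 + j1124 Ω = 1125∠89.5° Ω.
Step 5 — Power factor: PF = cos(φ) = Re(Z)/|Z| = 10/1124.5 = 0.008893.
Step 6 — Type: Im(Z) = 1124 ⇒ lagging (phase φ = 89.5°).

PF = 0.008893 (lagging, φ = 89.5°)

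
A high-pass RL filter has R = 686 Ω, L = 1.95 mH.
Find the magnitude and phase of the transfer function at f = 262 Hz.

Step 1 — Angular frequency: ω = 2π·262 = 1646 rad/s.
Step 2 — Transfer function: H(jω) = jωL/(R + jωL).
Step 3 — Numerator jωL = j·3.21; denominator R + jωL = 686 + j3.21.
Step 4 — H = 2.19e-05 + j0.004679.
Step 5 — Magnitude: |H| = 0.004679 (-46.6 dB); phase: φ = 89.7°.

|H| = 0.004679 (-46.6 dB), φ = 89.7°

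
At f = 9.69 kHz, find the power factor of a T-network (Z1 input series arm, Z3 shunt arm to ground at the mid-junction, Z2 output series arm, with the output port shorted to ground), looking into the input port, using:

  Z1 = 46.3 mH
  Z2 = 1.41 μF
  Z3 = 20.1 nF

Step 1 — Angular frequency: ω = 2π·f = 2π·9690 = 6.088e+04 rad/s.
Step 2 — Component impedances:
  Z1: Z = jωL = j·6.088e+04·0.0463 = 0 + j2819 Ω
  Z2: Z = 1/(jωC) = -j/(ω·C) = 0 - j11.65 Ω
  Z3: Z = 1/(jωC) = -j/(ω·C) = 0 - j817.1 Ω
Step 3 — With the output port shorted to ground, the output series arm Z2 runs from the junction to ground; the shunt arm Z3 also runs from the junction to ground. They appear in parallel: Z3 || Z2 = 0 - j11.48 Ω.
Step 4 — Series with input arm Z1: Z_in = Z1 + (Z3 || Z2) = 0 + j2807 Ω = 2807∠90.0° Ω.
Step 5 — Power factor: PF = cos(φ) = Re(Z)/|Z| = 0/2807 = 0.
Step 6 — Type: Im(Z) = 2807 ⇒ lagging (phase φ = 90.0°).

PF = 0 (lagging, φ = 90.0°)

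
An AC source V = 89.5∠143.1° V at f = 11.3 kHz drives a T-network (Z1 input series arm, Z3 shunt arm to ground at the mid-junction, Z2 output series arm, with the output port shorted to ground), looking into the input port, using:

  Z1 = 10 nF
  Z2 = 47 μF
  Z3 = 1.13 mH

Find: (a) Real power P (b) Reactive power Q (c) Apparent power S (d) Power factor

Step 1 — Angular frequency: ω = 2π·f = 2π·1.13e+04 = 7.1e+04 rad/s.
Step 2 — Component impedances:
  Z1: Z = 1/(jωC) = -j/(ω·C) = 0 - j1408 Ω
  Z2: Z = 1/(jωC) = -j/(ω·C) = 0 - j0.2997 Ω
  Z3: Z = jωL = j·7.1e+04·0.00113 = 0 + j80.23 Ω
Step 3 — With the output port shorted to ground, the output series arm Z2 runs from the junction to ground; the shunt arm Z3 also runs from the junction to ground. They appear in parallel: Z3 || Z2 = 0 - j0.3008 Ω.
Step 4 — Series with input arm Z1: Z_in = Z1 + (Z3 || Z2) = 0 - j1409 Ω = 1409∠-90.0° Ω.
Step 5 — Source phasor: V = 89.5∠143.1° V = -71.57 + j53.74 V.
Step 6 — Current: I = V / Z = -0.03815 - j0.05081 A = 0.06353∠-126.9° A.
Step 7 — Complex power: S = V·I* = 0 - j5.686 VA.
Step 8 — Real power: P = Re(S) = 0 W.
Step 9 — Reactive power: Q = Im(S) = -5.686 VAR.
Step 10 — Apparent power: |S| = 5.686 VA.
Step 11 — Power factor: PF = P/|S| = 0 (leading).

(a) P = 0 W  (b) Q = -5.686 VAR  (c) S = 5.686 VA  (d) PF = 0 (leading)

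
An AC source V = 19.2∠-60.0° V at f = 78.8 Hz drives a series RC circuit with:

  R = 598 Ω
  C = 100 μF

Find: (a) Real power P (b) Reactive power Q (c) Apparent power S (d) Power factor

Step 1 — Angular frequency: ω = 2π·f = 2π·78.8 = 495.1 rad/s.
Step 2 — Component impedances:
  R: Z = R = 598 Ω
  C: Z = 1/(jωC) = -j/(ω·C) = 0 - j20.2 Ω
Step 3 — Series combination: Z_total = R + C = 598 - j20.2 Ω = 598.3∠-1.9° Ω.
Step 4 — Source phasor: V = 19.2∠-60.0° V = 9.6 - j16.63 V.
Step 5 — Current: I = V / Z = 0.01697 - j0.02723 A = 0.03209∠-58.1° A.
Step 6 — Complex power: S = V·I* = 0.6158 - j0.0208 VA.
Step 7 — Real power: P = Re(S) = 0.6158 W.
Step 8 — Reactive power: Q = Im(S) = -0.0208 VAR.
Step 9 — Apparent power: |S| = 0.6161 VA.
Step 10 — Power factor: PF = P/|S| = 0.9994 (leading).

(a) P = 0.6158 W  (b) Q = -0.0208 VAR  (c) S = 0.6161 VA  (d) PF = 0.9994 (leading)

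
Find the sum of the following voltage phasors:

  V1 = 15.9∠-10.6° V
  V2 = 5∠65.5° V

Step 1 — Convert each phasor to rectangular form:
  V1 = 15.9·(cos(-10.6°) + j·sin(-10.6°)) = 15.63 - j2.925 V
  V2 = 5·(cos(65.5°) + j·sin(65.5°)) = 2.073 + j4.55 V
Step 2 — Sum components: V_total = 17.7 + j1.625 V.
Step 3 — Convert to polar: |V_total| = 17.78 V, ∠V_total = 5.2°.

V_total = 17.78∠5.2° V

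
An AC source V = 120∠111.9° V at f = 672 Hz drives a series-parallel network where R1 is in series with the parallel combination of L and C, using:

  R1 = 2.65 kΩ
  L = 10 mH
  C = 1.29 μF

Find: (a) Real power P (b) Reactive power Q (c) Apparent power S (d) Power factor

Step 1 — Angular frequency: ω = 2π·f = 2π·672 = 4222 rad/s.
Step 2 — Component impedances:
  R1: Z = R = 2650 Ω
  L: Z = jωL = j·4222·0.01 = 0 + j42.22 Ω
  C: Z = 1/(jωC) = -j/(ω·C) = 0 - j183.6 Ω
Step 3 — Parallel branch: L || C = 1/(1/L + 1/C) = 0 + j54.83 Ω.
Step 4 — Series with R1: Z_total = R1 + (L || C) = 2650 + j54.83 Ω = 2651∠1.2° Ω.
Step 5 — Source phasor: V = 120∠111.9° V = -44.76 + j111.3 V.
Step 6 — Current: I = V / Z = -0.01601 + j0.04235 A = 0.04527∠110.7° A.
Step 7 — Complex power: S = V·I* = 5.432 + j0.1124 VA.
Step 8 — Real power: P = Re(S) = 5.432 W.
Step 9 — Reactive power: Q = Im(S) = 0.1124 VAR.
Step 10 — Apparent power: |S| = 5.433 VA.
Step 11 — Power factor: PF = P/|S| = 0.9998 (lagging).

(a) P = 5.432 W  (b) Q = 0.1124 VAR  (c) S = 5.433 VA  (d) PF = 0.9998 (lagging)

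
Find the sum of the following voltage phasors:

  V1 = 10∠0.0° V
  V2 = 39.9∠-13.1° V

Step 1 — Convert each phasor to rectangular form:
  V1 = 10·(cos(0.0°) + j·sin(0.0°)) = 10 V
  V2 = 39.9·(cos(-13.1°) + j·sin(-13.1°)) = 38.86 - j9.043 V
Step 2 — Sum components: V_total = 48.86 - j9.043 V.
Step 3 — Convert to polar: |V_total| = 49.69 V, ∠V_total = -10.5°.

V_total = 49.69∠-10.5° V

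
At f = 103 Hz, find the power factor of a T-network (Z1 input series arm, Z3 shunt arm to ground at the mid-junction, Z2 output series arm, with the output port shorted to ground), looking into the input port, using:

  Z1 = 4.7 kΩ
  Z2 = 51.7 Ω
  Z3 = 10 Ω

Step 1 — Angular frequency: ω = 2π·f = 2π·103 = 647.2 rad/s.
Step 2 — Component impedances:
  Z1: Z = R = 4700 Ω
  Z2: Z = R = 51.7 Ω
  Z3: Z = R = 10 Ω
Step 3 — With the output port shorted to ground, the output series arm Z2 runs from the junction to ground; the shunt arm Z3 also runs from the junction to ground. They appear in parallel: Z3 || Z2 = 8.379 Ω.
Step 4 — Series with input arm Z1: Z_in = Z1 + (Z3 || Z2) = 4708 Ω = 4708∠0.0° Ω.
Step 5 — Power factor: PF = cos(φ) = Re(Z)/|Z| = 4708/4708 = 1.
Step 6 — Type: Im(Z) = 0 ⇒ unity (phase φ = 0.0°).

PF = 1 (unity, φ = 0.0°)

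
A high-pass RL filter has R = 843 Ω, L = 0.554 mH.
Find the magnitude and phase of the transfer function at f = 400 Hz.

Step 1 — Angular frequency: ω = 2π·400 = 2513 rad/s.
Step 2 — Transfer function: H(jω) = jωL/(R + jωL).
Step 3 — Numerator jωL = j·1.392; denominator R + jωL = 843 + j1.392.
Step 4 — H = 2.728e-06 + j0.001652.
Step 5 — Magnitude: |H| = 0.001652 (-55.6 dB); phase: φ = 89.9°.

|H| = 0.001652 (-55.6 dB), φ = 89.9°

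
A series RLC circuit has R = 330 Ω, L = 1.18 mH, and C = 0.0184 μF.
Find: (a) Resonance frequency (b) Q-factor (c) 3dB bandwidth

Step 1 — Resonance condition Im(Z)=0 gives ω₀ = 1/√(LC).
Step 2 — ω₀ = 1/√(0.00118·1.84e-08) = 2.146e+05 rad/s.
Step 3 — f₀ = ω₀/(2π) = 3.416e+04 Hz.
Step 4 — Series Q: Q = ω₀L/R = 2.146e+05·0.00118/330 = 0.7674.
Step 5 — 3dB bandwidth: Δω = ω₀/Q = 2.797e+05 rad/s; BW = Δω/(2π) = 4.451e+04 Hz.

(a) f₀ = 3.416e+04 Hz  (b) Q = 0.7674  (c) BW = 4.451e+04 Hz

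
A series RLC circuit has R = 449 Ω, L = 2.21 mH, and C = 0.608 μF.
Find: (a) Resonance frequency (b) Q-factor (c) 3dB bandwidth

Step 1 — Resonance: ω₀ = 1/√(LC) = 1/√(0.00221·6.08e-07) = 2.728e+04 rad/s.
Step 2 — f₀ = ω₀/(2π) = 4342 Hz.
Step 3 — Series Q: Q = ω₀L/R = 2.728e+04·0.00221/449 = 0.1343.
Step 4 — Bandwidth: Δω = ω₀/Q = 2.032e+05 rad/s; BW = Δω/(2π) = 3.234e+04 Hz.

(a) f₀ = 4342 Hz  (b) Q = 0.1343  (c) BW = 3.234e+04 Hz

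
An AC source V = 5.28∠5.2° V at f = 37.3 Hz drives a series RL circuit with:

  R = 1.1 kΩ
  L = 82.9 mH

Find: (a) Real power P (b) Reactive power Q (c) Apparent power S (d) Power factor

Step 1 — Angular frequency: ω = 2π·f = 2π·37.3 = 234.4 rad/s.
Step 2 — Component impedances:
  R: Z = R = 1100 Ω
  L: Z = jωL = j·234.4·0.0829 = 0 + j19.43 Ω
Step 3 — Series combination: Z_total = R + L = 1100 + j19.43 Ω = 1100∠1.0° Ω.
Step 4 — Source phasor: V = 5.28∠5.2° V = 5.258 + j0.4785 V.
Step 5 — Current: I = V / Z = 0.004786 + j0.0003505 A = 0.004799∠4.2° A.
Step 6 — Complex power: S = V·I* = 0.02534 + j0.0004475 VA.
Step 7 — Real power: P = Re(S) = 0.02534 W.
Step 8 — Reactive power: Q = Im(S) = 0.0004475 VAR.
Step 9 — Apparent power: |S| = 0.02534 VA.
Step 10 — Power factor: PF = P/|S| = 0.9998 (lagging).

(a) P = 0.02534 W  (b) Q = 0.0004475 VAR  (c) S = 0.02534 VA  (d) PF = 0.9998 (lagging)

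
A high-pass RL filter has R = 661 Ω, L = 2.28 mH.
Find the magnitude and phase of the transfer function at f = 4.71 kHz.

Step 1 — Angular frequency: ω = 2π·4710 = 2.959e+04 rad/s.
Step 2 — Transfer function: H(jω) = jωL/(R + jωL).
Step 3 — Numerator jωL = j·67.47; denominator R + jωL = 661 + j67.47.
Step 4 — H = 0.01031 + j0.101.
Step 5 — Magnitude: |H| = 0.1016 (-19.9 dB); phase: φ = 84.2°.

|H| = 0.1016 (-19.9 dB), φ = 84.2°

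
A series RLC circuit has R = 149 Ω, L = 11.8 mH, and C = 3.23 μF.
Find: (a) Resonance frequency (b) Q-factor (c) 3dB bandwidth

Step 1 — Resonance condition Im(Z)=0 gives ω₀ = 1/√(LC).
Step 2 — ω₀ = 1/√(0.0118·3.23e-06) = 5122 rad/s.
Step 3 — f₀ = ω₀/(2π) = 815.2 Hz.
Step 4 — Series Q: Q = ω₀L/R = 5122·0.0118/149 = 0.4057.
Step 5 — 3dB bandwidth: Δω = ω₀/Q = 1.263e+04 rad/s; BW = Δω/(2π) = 2010 Hz.

(a) f₀ = 815.2 Hz  (b) Q = 0.4057  (c) BW = 2010 Hz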